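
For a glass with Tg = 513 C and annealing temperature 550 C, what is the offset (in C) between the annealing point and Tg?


Offset = T_anneal - Tg:
  offset = 550 - 513 = 37 C

37 C


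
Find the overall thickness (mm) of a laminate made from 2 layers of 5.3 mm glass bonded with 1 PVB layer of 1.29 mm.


Total thickness = glass contribution + PVB contribution
  Glass: 2 * 5.3 = 10.6 mm
  PVB: 1 * 1.29 = 1.29 mm
  Total = 10.6 + 1.29 = 11.89 mm

11.89 mm


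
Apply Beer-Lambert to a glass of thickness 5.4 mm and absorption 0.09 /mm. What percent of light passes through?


Beer-Lambert law: T = exp(-alpha * thickness)
  exponent = -0.09 * 5.4 = -0.486
  T = exp(-0.486) = 0.6151
  Percentage = 0.6151 * 100 = 61.51%

61.51%


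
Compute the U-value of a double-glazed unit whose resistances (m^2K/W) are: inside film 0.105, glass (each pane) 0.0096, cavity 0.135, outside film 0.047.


Total thermal resistance (series):
  R_total = R_in + R_glass + R_air + R_glass + R_out
  R_total = 0.105 + 0.0096 + 0.135 + 0.0096 + 0.047 = 0.3062 m^2K/W
U-value = 1 / R_total = 1 / 0.3062 = 3.266 W/m^2K

3.266 W/m^2K


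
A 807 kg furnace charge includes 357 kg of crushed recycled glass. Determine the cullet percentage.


Cullet ratio = (cullet mass / total batch mass) * 100
  Ratio = 357 / 807 * 100 = 44.24%

44.24%


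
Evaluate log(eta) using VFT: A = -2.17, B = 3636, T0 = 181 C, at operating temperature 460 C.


VFT equation: log(eta) = A + B / (T - T0)
  T - T0 = 460 - 181 = 279
  B / (T - T0) = 3636 / 279 = 13.032
  log(eta) = -2.17 + 13.032 = 10.862

10.862


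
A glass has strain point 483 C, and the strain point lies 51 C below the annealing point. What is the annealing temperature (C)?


T_anneal = T_strain + gap:
  T_anneal = 483 + 51 = 534 C

534 C


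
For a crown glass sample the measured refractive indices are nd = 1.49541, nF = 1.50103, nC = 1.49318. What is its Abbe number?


Abbe number formula: Vd = (nd - 1) / (nF - nC)
  nd - 1 = 1.49541 - 1 = 0.49541
  nF - nC = 1.50103 - 1.49318 = 0.00785
  Vd = 0.49541 / 0.00785 = 63.11

63.11


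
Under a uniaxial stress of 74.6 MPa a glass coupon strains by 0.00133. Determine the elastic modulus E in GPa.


Young's modulus: E = stress / strain
  E = 74.6 MPa / 0.00133 = 56090.23 MPa
Convert to GPa: 56090.23 / 1000 = 56.09 GPa

56.09 GPa


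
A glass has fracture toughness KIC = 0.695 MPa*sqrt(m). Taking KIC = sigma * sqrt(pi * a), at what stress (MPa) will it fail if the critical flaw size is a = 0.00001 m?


Rearrange KIC = sigma * sqrt(pi * a):
  sigma = KIC / sqrt(pi * a)
  sqrt(pi * 0.00001) = 0.005605
  sigma = 0.695 / 0.005605 = 124.0 MPa

124.0 MPa


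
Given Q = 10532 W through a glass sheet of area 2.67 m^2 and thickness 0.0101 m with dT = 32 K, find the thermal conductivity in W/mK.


Fourier's law rearranged: k = Q * t / (A * dT)
  Numerator = 10532 * 0.0101 = 106.3732
  Denominator = 2.67 * 32 = 85.44
  k = 106.3732 / 85.44 = 1.245 W/mK

1.245 W/mK


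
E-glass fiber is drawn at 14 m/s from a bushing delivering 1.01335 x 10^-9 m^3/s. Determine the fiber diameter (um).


Cross-sectional area from continuity:
  A = Q / v = 1.01335 x 10^-9 / 14 = 7.238214 x 10^-11 m^2
Diameter from circular cross-section:
  d = sqrt(4A / pi) * 10^6 (m -> um)
  d = sqrt(4 * 7.238214 x 10^-11 / pi) * 10^6 = 9.6 um

9.6 um


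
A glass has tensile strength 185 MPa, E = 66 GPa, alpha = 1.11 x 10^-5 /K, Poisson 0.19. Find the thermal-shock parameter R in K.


Thermal shock resistance: R = sigma * (1 - nu) / (E * alpha)
  Numerator = 185 * (1 - 0.19) = 149.85
  Denominator = 66 * 1000 * (1.11 x 10^-5) = 0.7326
  R = 149.85 / 0.7326 = 204.5 K

204.5 K


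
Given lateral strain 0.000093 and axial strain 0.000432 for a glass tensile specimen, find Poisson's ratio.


Poisson's ratio: nu = lateral strain / axial strain
  nu = 0.000093 / 0.000432 = 0.2153

0.2153


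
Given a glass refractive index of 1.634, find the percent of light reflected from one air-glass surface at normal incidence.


Fresnel reflectance at normal incidence:
  R = ((n - 1)/(n + 1))^2
  (n - 1)/(n + 1) = (1.634 - 1)/(1.634 + 1) = 0.240699
  R = 0.240699^2 = 0.057936
  R(%) = 0.057936 * 100 = 5.794%

5.794%


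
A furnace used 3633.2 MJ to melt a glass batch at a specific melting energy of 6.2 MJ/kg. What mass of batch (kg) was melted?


Rearrange E = m * s for m:
  m = E / s
  m = 3633.2 / 6.2 = 586.0 kg

586.0 kg


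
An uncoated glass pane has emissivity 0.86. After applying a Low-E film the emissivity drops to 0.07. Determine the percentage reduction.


Percentage reduction = (1 - coated/uncoated) * 100
  Ratio = 0.07 / 0.86 = 0.0814
  Reduction = (1 - 0.0814) * 100 = 91.9%

91.9%


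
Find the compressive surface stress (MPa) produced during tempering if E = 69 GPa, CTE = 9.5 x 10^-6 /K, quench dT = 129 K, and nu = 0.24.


Tempering stress: sigma = E * alpha * dT / (1 - nu)
  E (MPa) = 69 * 1000 = 69000
  Numerator = 69000 * (9.5 x 10^-6) * 129 = 84.5595
  Denominator = 1 - 0.24 = 0.76
  sigma = 84.5595 / 0.76 = 111.3 MPa

111.3 MPa


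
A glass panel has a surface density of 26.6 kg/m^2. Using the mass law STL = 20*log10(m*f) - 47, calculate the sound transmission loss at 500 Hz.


Mass law: STL = 20 * log10(m * f) - 47
  m * f = 26.6 * 500 = 13300
  log10(13300) = 4.12385
  STL = 20 * 4.12385 - 47 = 82.477 - 47 = 35.5 dB

35.5 dB


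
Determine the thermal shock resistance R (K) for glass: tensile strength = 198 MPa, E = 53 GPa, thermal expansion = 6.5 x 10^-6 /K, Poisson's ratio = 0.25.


Thermal shock resistance: R = sigma * (1 - nu) / (E * alpha)
  Numerator = 198 * (1 - 0.25) = 148.5
  Denominator = 53 * 1000 * (6.5 x 10^-6) = 0.3445
  R = 148.5 / 0.3445 = 431.1 K

431.1 K


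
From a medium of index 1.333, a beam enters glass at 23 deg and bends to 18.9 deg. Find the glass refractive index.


Apply Snell's law: n1 * sin(theta1) = n2 * sin(theta2)
  n2 = n1 * sin(theta1) / sin(theta2)
  sin(23) = 0.390731
  sin(18.9) = 0.323917
  n2 = 1.333 * 0.390731 / 0.323917 = 1.608

1.608


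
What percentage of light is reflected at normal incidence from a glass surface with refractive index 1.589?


Fresnel reflectance at normal incidence:
  R = ((n - 1)/(n + 1))^2
  (n - 1)/(n + 1) = (1.589 - 1)/(1.589 + 1) = 0.227501
  R = 0.227501^2 = 0.0517567
  R(%) = 0.0517567 * 100 = 5.176%

5.176%


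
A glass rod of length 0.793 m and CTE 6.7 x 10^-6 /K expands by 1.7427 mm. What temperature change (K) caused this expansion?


Rearrange dL = alpha * L0 * dT for dT:
  dT = dL / (alpha * L0)
  dL (m) = 1.7427 / 1000 = 0.0017427
  dT = 0.0017427 / ((6.7 x 10^-6) * 0.793) = 328.0 K

328.0 K


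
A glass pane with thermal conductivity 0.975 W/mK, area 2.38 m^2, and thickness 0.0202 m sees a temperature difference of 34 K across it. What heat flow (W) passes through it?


Fourier's law: Q = k * A * dT / t
  Q = 0.975 * 2.38 * 34 / 0.0202
  Q = 78.897 / 0.0202 = 3905.8 W

3905.8 W


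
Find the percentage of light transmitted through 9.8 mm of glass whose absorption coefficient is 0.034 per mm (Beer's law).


Beer-Lambert law: T = exp(-alpha * thickness)
  exponent = -0.034 * 9.8 = -0.3332
  T = exp(-0.3332) = 0.7166
  Percentage = 0.7166 * 100 = 71.66%

71.66%


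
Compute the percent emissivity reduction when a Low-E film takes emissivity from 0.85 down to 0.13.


Percentage reduction = (1 - coated/uncoated) * 100
  Ratio = 0.13 / 0.85 = 0.1529
  Reduction = (1 - 0.1529) * 100 = 84.7%

84.7%


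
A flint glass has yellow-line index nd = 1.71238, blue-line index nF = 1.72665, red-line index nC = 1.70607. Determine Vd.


Abbe number formula: Vd = (nd - 1) / (nF - nC)
  nd - 1 = 1.71238 - 1 = 0.71238
  nF - nC = 1.72665 - 1.70607 = 0.02058
  Vd = 0.71238 / 0.02058 = 34.62

34.62


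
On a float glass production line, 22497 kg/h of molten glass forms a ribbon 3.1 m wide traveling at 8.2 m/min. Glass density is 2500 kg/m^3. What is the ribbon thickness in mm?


Ribbon cross-section from mass balance:
  Volume rate = throughput / density = 22497 / 2500 = 8.9988 m^3/h
  thickness = volume rate / (speed * 60 * width), i.e.
  thickness = throughput / (60 * speed * width * density) * 1000
  thickness = 22497 / (60 * 8.2 * 3.1 * 2500) * 1000 = 5.9 mm

5.9 mm


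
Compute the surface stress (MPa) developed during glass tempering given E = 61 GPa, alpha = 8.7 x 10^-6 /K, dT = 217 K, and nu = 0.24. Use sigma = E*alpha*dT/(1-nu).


Tempering stress: sigma = E * alpha * dT / (1 - nu)
  E (MPa) = 61 * 1000 = 61000
  Numerator = 61000 * (8.7 x 10^-6) * 217 = 115.1619
  Denominator = 1 - 0.24 = 0.76
  sigma = 115.1619 / 0.76 = 151.5 MPa

151.5 MPa


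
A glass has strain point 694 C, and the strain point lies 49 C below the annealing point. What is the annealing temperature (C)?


T_anneal = T_strain + gap:
  T_anneal = 694 + 49 = 743 C

743 C


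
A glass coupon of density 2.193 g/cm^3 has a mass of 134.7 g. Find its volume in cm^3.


Rearrange rho = m / V:
  V = m / rho
  V = 134.7 / 2.193 = 61.423 cm^3

61.423 cm^3


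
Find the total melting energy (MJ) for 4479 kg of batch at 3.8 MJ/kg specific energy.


Total energy = mass * specific energy
  E = 4479 * 3.8 = 17020.2 MJ

17020.2 MJ


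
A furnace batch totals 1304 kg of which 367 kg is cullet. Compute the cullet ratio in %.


Cullet ratio = (cullet mass / total batch mass) * 100
  Ratio = 367 / 1304 * 100 = 28.14%

28.14%


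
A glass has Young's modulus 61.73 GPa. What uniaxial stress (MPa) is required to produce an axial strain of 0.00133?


Rearrange E = sigma / epsilon:
  sigma = E * epsilon
  E (MPa) = 61.73 * 1000 = 61730
  sigma = 61730 * 0.00133 = 82.1 MPa

82.1 MPa


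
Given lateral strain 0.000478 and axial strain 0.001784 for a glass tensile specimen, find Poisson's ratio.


Poisson's ratio: nu = lateral strain / axial strain
  nu = 0.000478 / 0.001784 = 0.2679

0.2679


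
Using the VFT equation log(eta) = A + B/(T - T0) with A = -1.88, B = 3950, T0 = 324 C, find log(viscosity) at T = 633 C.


VFT equation: log(eta) = A + B / (T - T0)
  T - T0 = 633 - 324 = 309
  B / (T - T0) = 3950 / 309 = 12.783
  log(eta) = -1.88 + 12.783 = 10.903

10.903


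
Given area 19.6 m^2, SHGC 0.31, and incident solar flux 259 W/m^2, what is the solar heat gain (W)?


Solar heat gain: Q = Area * SHGC * Irradiance
  Q = 19.6 * 0.31 * 259 = 1573.7 W

1573.7 W


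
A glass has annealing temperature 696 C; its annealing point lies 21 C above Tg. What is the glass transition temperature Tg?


Rearrange T_anneal = Tg + offset for Tg:
  Tg = T_anneal - offset = 696 - 21 = 675 C

675 C


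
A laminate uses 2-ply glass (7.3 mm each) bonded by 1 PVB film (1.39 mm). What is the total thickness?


Total thickness = glass contribution + PVB contribution
  Glass: 2 * 7.3 = 14.6 mm
  PVB: 1 * 1.39 = 1.39 mm
  Total = 14.6 + 1.39 = 15.99 mm

15.99 mm


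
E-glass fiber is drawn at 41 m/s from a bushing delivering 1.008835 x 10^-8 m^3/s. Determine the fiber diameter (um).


Cross-sectional area from continuity:
  A = Q / v = 1.008835 x 10^-8 / 41 = 2.460573 x 10^-10 m^2
Diameter from circular cross-section:
  d = sqrt(4A / pi) * 10^6 (m -> um)
  d = sqrt(4 * 2.460573 x 10^-10 / pi) * 10^6 = 17.7 um

17.7 um


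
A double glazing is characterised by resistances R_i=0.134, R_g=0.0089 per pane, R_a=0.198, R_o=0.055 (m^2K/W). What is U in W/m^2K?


Total thermal resistance (series):
  R_total = R_in + R_glass + R_air + R_glass + R_out
  R_total = 0.134 + 0.0089 + 0.198 + 0.0089 + 0.055 = 0.4048 m^2K/W
U-value = 1 / R_total = 1 / 0.4048 = 2.47 W/m^2K

2.47 W/m^2K


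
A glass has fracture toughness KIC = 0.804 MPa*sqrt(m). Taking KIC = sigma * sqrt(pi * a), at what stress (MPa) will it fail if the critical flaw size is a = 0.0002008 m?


Rearrange KIC = sigma * sqrt(pi * a):
  sigma = KIC / sqrt(pi * a)
  sqrt(pi * 0.0002008) = 0.025116
  sigma = 0.804 / 0.025116 = 32.01 MPa

32.01 MPa


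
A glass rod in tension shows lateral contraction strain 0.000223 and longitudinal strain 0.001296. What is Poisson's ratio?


Poisson's ratio: nu = lateral strain / axial strain
  nu = 0.000223 / 0.001296 = 0.1721

0.1721


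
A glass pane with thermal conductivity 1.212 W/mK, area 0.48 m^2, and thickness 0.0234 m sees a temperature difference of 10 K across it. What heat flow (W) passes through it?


Fourier's law: Q = k * A * dT / t
  Q = 1.212 * 0.48 * 10 / 0.0234
  Q = 5.8176 / 0.0234 = 248.6 W

248.6 W


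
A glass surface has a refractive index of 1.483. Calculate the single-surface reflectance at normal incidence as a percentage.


Fresnel reflectance at normal incidence:
  R = ((n - 1)/(n + 1))^2
  (n - 1)/(n + 1) = (1.483 - 1)/(1.483 + 1) = 0.194523
  R = 0.194523^2 = 0.0378392
  R(%) = 0.0378392 * 100 = 3.784%

3.784%


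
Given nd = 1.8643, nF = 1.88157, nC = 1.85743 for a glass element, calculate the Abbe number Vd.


Abbe number formula: Vd = (nd - 1) / (nF - nC)
  nd - 1 = 1.8643 - 1 = 0.8643
  nF - nC = 1.88157 - 1.85743 = 0.02414
  Vd = 0.8643 / 0.02414 = 35.8

35.8


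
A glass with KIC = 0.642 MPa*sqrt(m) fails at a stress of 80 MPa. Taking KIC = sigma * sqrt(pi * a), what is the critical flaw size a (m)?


Rearrange KIC = sigma * sqrt(pi * a):
  sqrt(pi * a) = KIC / sigma
  sqrt(pi * a) = 0.642 / 80 = 0.008025
  a = (KIC / sigma)^2 / pi
  a = 0.008025^2 / pi = 0.0000205 m

0.0000205 m


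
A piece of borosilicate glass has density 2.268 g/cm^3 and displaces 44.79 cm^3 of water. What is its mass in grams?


Rearrange rho = m / V:
  m = rho * V
  m = 2.268 * 44.79 = 101.584 g

101.584 g


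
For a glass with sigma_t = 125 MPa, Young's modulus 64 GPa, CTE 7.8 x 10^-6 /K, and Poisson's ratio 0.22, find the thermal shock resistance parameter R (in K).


Thermal shock resistance: R = sigma * (1 - nu) / (E * alpha)
  Numerator = 125 * (1 - 0.22) = 97.5
  Denominator = 64 * 1000 * (7.8 x 10^-6) = 0.4992
  R = 97.5 / 0.4992 = 195.3 K

195.3 K


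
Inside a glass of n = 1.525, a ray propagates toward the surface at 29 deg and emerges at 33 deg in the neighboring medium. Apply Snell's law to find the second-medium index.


Apply Snell's law: n1 * sin(theta1) = n2 * sin(theta2)
  n2 = n1 * sin(theta1) / sin(theta2)
  sin(29) = 0.48481
  sin(33) = 0.544639
  n2 = 1.525 * 0.48481 / 0.544639 = 1.3575

1.3575


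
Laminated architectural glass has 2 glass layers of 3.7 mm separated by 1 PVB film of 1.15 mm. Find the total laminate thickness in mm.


Total thickness = glass contribution + PVB contribution
  Glass: 2 * 3.7 = 7.4 mm
  PVB: 1 * 1.15 = 1.15 mm
  Total = 7.4 + 1.15 = 8.55 mm

8.55 mm


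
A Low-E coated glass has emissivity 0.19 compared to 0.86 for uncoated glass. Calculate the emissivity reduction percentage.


Percentage reduction = (1 - coated/uncoated) * 100
  Ratio = 0.19 / 0.86 = 0.2209
  Reduction = (1 - 0.2209) * 100 = 77.9%

77.9%


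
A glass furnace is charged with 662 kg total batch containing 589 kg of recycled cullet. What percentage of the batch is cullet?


Cullet ratio = (cullet mass / total batch mass) * 100
  Ratio = 589 / 662 * 100 = 88.97%

88.97%


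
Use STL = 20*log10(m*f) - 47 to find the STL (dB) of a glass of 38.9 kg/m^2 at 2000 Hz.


Mass law: STL = 20 * log10(m * f) - 47
  m * f = 38.9 * 2000 = 77800
  log10(77800) = 4.89098
  STL = 20 * 4.89098 - 47 = 97.8196 - 47 = 50.8 dB

50.8 dB


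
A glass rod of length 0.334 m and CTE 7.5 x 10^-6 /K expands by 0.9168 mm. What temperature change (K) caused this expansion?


Rearrange dL = alpha * L0 * dT for dT:
  dT = dL / (alpha * L0)
  dL (m) = 0.9168 / 1000 = 0.0009168
  dT = 0.0009168 / ((7.5 x 10^-6) * 0.334) = 366.0 K

366.0 K


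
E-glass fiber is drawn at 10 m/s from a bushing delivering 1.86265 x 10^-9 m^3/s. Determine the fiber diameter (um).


Cross-sectional area from continuity:
  A = Q / v = 1.86265 x 10^-9 / 10 = 1.86265 x 10^-10 m^2
Diameter from circular cross-section:
  d = sqrt(4A / pi) * 10^6 (m -> um)
  d = sqrt(4 * 1.86265 x 10^-10 / pi) * 10^6 = 15.4 um

15.4 um


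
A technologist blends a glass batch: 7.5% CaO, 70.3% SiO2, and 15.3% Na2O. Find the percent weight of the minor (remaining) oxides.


Sum the three major oxides:
  SiO2 + Na2O + CaO = 70.3 + 15.3 + 7.5 = 93.1%
Subtract from 100%:
  Others = 100 - 93.1 = 6.9%

6.9%


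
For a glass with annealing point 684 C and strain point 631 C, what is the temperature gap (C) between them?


Gap = T_anneal - T_strain:
  gap = 684 - 631 = 53 C

53 C


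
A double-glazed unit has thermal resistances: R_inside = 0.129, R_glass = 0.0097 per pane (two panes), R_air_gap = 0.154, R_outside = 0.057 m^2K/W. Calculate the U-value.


Total thermal resistance (series):
  R_total = R_in + R_glass + R_air + R_glass + R_out
  R_total = 0.129 + 0.0097 + 0.154 + 0.0097 + 0.057 = 0.3594 m^2K/W
U-value = 1 / R_total = 1 / 0.3594 = 2.782 W/m^2K

2.782 W/m^2K


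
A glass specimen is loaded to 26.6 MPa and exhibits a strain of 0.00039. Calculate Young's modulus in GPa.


Young's modulus: E = stress / strain
  E = 26.6 MPa / 0.00039 = 68205.13 MPa
Convert to GPa: 68205.13 / 1000 = 68.21 GPa

68.21 GPa


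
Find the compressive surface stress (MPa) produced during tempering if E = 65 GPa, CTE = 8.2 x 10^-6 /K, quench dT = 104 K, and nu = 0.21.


Tempering stress: sigma = E * alpha * dT / (1 - nu)
  E (MPa) = 65 * 1000 = 65000
  Numerator = 65000 * (8.2 x 10^-6) * 104 = 55.432
  Denominator = 1 - 0.21 = 0.79
  sigma = 55.432 / 0.79 = 70.2 MPa

70.2 MPa


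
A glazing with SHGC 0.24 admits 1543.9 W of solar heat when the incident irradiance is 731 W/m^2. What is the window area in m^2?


Rearrange Q = Area * SHGC * Irradiance:
  Area = Q / (SHGC * Irradiance)
  Area = 1543.9 / (0.24 * 731) = 8.8 m^2

8.8 m^2


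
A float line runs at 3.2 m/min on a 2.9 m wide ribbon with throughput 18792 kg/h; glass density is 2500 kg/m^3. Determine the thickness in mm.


Ribbon cross-section from mass balance:
  Volume rate = throughput / density = 18792 / 2500 = 7.5168 m^3/h
  thickness = volume rate / (speed * 60 * width), i.e.
  thickness = throughput / (60 * speed * width * density) * 1000
  thickness = 18792 / (60 * 3.2 * 2.9 * 2500) * 1000 = 13.5 mm

13.5 mm


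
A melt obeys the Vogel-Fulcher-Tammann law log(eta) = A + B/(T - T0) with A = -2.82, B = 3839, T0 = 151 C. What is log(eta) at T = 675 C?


VFT equation: log(eta) = A + B / (T - T0)
  T - T0 = 675 - 151 = 524
  B / (T - T0) = 3839 / 524 = 7.326
  log(eta) = -2.82 + 7.326 = 4.506

4.506


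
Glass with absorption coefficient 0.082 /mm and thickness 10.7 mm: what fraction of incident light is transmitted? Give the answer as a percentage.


Beer-Lambert law: T = exp(-alpha * thickness)
  exponent = -0.082 * 10.7 = -0.8774
  T = exp(-0.8774) = 0.4159
  Percentage = 0.4159 * 100 = 41.59%

41.59%


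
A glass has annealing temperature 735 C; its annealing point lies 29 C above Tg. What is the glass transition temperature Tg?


Rearrange T_anneal = Tg + offset for Tg:
  Tg = T_anneal - offset = 735 - 29 = 706 C

706 C


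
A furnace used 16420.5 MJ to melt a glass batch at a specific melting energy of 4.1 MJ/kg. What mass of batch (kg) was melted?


Rearrange E = m * s for m:
  m = E / s
  m = 16420.5 / 4.1 = 4005.0 kg

4005.0 kg


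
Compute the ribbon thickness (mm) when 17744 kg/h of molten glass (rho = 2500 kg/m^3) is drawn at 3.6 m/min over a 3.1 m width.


Ribbon cross-section from mass balance:
  Volume rate = throughput / density = 17744 / 2500 = 7.0976 m^3/h
  thickness = volume rate / (speed * 60 * width), i.e.
  thickness = throughput / (60 * speed * width * density) * 1000
  thickness = 17744 / (60 * 3.6 * 3.1 * 2500) * 1000 = 10.6 mm

10.6 mm


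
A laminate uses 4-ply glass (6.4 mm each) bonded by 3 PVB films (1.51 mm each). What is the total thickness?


Total thickness = glass contribution + PVB contribution
  Glass: 4 * 6.4 = 25.6 mm
  PVB: 3 * 1.51 = 4.53 mm
  Total = 25.6 + 4.53 = 30.13 mm

30.13 mm


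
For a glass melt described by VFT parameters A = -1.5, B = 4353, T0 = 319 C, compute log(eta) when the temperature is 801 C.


VFT equation: log(eta) = A + B / (T - T0)
  T - T0 = 801 - 319 = 482
  B / (T - T0) = 4353 / 482 = 9.031
  log(eta) = -1.5 + 9.031 = 7.531

7.531


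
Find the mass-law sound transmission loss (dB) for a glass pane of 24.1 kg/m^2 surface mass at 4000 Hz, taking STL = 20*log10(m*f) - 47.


Mass law: STL = 20 * log10(m * f) - 47
  m * f = 24.1 * 4000 = 96400
  log10(96400) = 4.98408
  STL = 20 * 4.98408 - 47 = 99.6816 - 47 = 52.7 dB

52.7 dB


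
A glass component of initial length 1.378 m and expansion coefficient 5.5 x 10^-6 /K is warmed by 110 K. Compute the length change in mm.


Thermal expansion formula: dL = alpha * L0 * dT
  dL = (5.5 x 10^-6) * 1.378 * 110 = 0.00083369 m
Convert to mm: 0.00083369 * 1000 = 0.8337 mm

0.8337 mm


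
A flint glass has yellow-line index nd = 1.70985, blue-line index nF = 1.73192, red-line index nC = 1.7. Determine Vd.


Abbe number formula: Vd = (nd - 1) / (nF - nC)
  nd - 1 = 1.70985 - 1 = 0.70985
  nF - nC = 1.73192 - 1.7 = 0.03192
  Vd = 0.70985 / 0.03192 = 22.24

22.24


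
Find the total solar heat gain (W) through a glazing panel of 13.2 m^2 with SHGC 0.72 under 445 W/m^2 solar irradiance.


Solar heat gain: Q = Area * SHGC * Irradiance
  Q = 13.2 * 0.72 * 445 = 4229.3 W

4229.3 W


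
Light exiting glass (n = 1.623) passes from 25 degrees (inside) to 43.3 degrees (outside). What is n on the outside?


Apply Snell's law: n1 * sin(theta1) = n2 * sin(theta2)
  n2 = n1 * sin(theta1) / sin(theta2)
  sin(25) = 0.422618
  sin(43.3) = 0.685818
  n2 = 1.623 * 0.422618 / 0.685818 = 1.0001

1.0001


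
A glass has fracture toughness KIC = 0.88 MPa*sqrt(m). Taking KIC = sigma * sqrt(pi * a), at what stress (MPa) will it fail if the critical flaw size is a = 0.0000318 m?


Rearrange KIC = sigma * sqrt(pi * a):
  sigma = KIC / sqrt(pi * a)
  sqrt(pi * 0.0000318) = 0.009995
  sigma = 0.88 / 0.009995 = 88.04 MPa

88.04 MPa


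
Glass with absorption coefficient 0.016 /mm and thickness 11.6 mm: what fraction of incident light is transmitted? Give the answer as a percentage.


Beer-Lambert law: T = exp(-alpha * thickness)
  exponent = -0.016 * 11.6 = -0.1856
  T = exp(-0.1856) = 0.8306
  Percentage = 0.8306 * 100 = 83.06%

83.06%


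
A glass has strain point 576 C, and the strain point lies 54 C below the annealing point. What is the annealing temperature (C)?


T_anneal = T_strain + gap:
  T_anneal = 576 + 54 = 630 C

630 C


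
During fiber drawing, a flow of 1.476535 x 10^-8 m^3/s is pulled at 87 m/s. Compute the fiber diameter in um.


Cross-sectional area from continuity:
  A = Q / v = 1.476535 x 10^-8 / 87 = 1.697167 x 10^-10 m^2
Diameter from circular cross-section:
  d = sqrt(4A / pi) * 10^6 (m -> um)
  d = sqrt(4 * 1.697167 x 10^-10 / pi) * 10^6 = 14.7 um

14.7 um


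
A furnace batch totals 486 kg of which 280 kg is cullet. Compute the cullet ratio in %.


Cullet ratio = (cullet mass / total batch mass) * 100
  Ratio = 280 / 486 * 100 = 57.61%

57.61%


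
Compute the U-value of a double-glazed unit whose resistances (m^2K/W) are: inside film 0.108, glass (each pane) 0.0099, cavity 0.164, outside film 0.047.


Total thermal resistance (series):
  R_total = R_in + R_glass + R_air + R_glass + R_out
  R_total = 0.108 + 0.0099 + 0.164 + 0.0099 + 0.047 = 0.3388 m^2K/W
U-value = 1 / R_total = 1 / 0.3388 = 2.952 W/m^2K

2.952 W/m^2K


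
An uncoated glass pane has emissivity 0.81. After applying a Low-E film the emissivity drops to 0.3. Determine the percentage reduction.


Percentage reduction = (1 - coated/uncoated) * 100
  Ratio = 0.3 / 0.81 = 0.3704
  Reduction = (1 - 0.3704) * 100 = 63.0%

63.0%


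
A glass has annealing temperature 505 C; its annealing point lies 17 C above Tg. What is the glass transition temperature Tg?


Rearrange T_anneal = Tg + offset for Tg:
  Tg = T_anneal - offset = 505 - 17 = 488 C

488 C


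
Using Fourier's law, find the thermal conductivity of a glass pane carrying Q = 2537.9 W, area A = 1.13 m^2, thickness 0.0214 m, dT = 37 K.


Fourier's law rearranged: k = Q * t / (A * dT)
  Numerator = 2537.9 * 0.0214 = 54.31106
  Denominator = 1.13 * 37 = 41.81
  k = 54.31106 / 41.81 = 1.299 W/mK

1.299 W/mK


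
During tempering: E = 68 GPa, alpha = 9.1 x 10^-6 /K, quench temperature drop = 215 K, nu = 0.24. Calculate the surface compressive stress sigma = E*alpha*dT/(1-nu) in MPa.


Tempering stress: sigma = E * alpha * dT / (1 - nu)
  E (MPa) = 68 * 1000 = 68000
  Numerator = 68000 * (9.1 x 10^-6) * 215 = 133.042
  Denominator = 1 - 0.24 = 0.76
  sigma = 133.042 / 0.76 = 175.1 MPa

175.1 MPa


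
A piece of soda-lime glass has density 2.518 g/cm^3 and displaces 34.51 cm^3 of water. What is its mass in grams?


Rearrange rho = m / V:
  m = rho * V
  m = 2.518 * 34.51 = 86.896 g

86.896 g


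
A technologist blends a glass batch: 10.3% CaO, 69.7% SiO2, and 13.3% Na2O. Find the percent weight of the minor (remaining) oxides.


Sum the three major oxides:
  SiO2 + Na2O + CaO = 69.7 + 13.3 + 10.3 = 93.3%
Subtract from 100%:
  Others = 100 - 93.3 = 6.7%

6.7%


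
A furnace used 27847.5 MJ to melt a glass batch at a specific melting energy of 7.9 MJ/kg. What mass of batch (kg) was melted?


Rearrange E = m * s for m:
  m = E / s
  m = 27847.5 / 7.9 = 3525.0 kg

3525.0 kg


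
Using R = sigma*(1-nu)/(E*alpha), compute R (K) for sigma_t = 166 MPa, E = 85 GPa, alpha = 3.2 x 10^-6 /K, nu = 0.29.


Thermal shock resistance: R = sigma * (1 - nu) / (E * alpha)
  Numerator = 166 * (1 - 0.29) = 117.86
  Denominator = 85 * 1000 * (3.2 x 10^-6) = 0.272
  R = 117.86 / 0.272 = 433.3 K

433.3 K


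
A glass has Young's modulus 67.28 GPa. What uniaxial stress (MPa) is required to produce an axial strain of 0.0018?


Rearrange E = sigma / epsilon:
  sigma = E * epsilon
  E (MPa) = 67.28 * 1000 = 67280
  sigma = 67280 * 0.0018 = 121.1 MPa

121.1 MPa


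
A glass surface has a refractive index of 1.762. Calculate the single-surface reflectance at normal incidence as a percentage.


Fresnel reflectance at normal incidence:
  R = ((n - 1)/(n + 1))^2
  (n - 1)/(n + 1) = (1.762 - 1)/(1.762 + 1) = 0.275887
  R = 0.275887^2 = 0.0761136
  R(%) = 0.0761136 * 100 = 7.611%

7.611%


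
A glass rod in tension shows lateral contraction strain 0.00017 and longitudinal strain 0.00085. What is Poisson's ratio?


Poisson's ratio: nu = lateral strain / axial strain
  nu = 0.00017 / 0.00085 = 0.2

0.2


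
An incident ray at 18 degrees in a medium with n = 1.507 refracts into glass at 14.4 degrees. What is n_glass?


Apply Snell's law: n1 * sin(theta1) = n2 * sin(theta2)
  n2 = n1 * sin(theta1) / sin(theta2)
  sin(18) = 0.309017
  sin(14.4) = 0.24869
  n2 = 1.507 * 0.309017 / 0.24869 = 1.8726

1.8726


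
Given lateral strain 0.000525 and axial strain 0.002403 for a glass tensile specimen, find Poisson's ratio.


Poisson's ratio: nu = lateral strain / axial strain
  nu = 0.000525 / 0.002403 = 0.2185

0.2185


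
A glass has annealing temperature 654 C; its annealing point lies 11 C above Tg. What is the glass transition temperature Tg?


Rearrange T_anneal = Tg + offset for Tg:
  Tg = T_anneal - offset = 654 - 11 = 643 C

643 C


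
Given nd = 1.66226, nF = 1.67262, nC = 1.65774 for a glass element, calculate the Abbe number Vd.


Abbe number formula: Vd = (nd - 1) / (nF - nC)
  nd - 1 = 1.66226 - 1 = 0.66226
  nF - nC = 1.67262 - 1.65774 = 0.01488
  Vd = 0.66226 / 0.01488 = 44.51

44.51


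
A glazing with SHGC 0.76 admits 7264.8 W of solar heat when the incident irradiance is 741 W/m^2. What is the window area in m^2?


Rearrange Q = Area * SHGC * Irradiance:
  Area = Q / (SHGC * Irradiance)
  Area = 7264.8 / (0.76 * 741) = 12.9 m^2

12.9 m^2


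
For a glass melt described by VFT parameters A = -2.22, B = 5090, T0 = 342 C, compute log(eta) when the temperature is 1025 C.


VFT equation: log(eta) = A + B / (T - T0)
  T - T0 = 1025 - 342 = 683
  B / (T - T0) = 5090 / 683 = 7.452
  log(eta) = -2.22 + 7.452 = 5.232

5.232


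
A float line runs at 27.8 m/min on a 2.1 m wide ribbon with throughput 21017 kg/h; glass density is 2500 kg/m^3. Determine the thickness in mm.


Ribbon cross-section from mass balance:
  Volume rate = throughput / density = 21017 / 2500 = 8.4068 m^3/h
  thickness = volume rate / (speed * 60 * width), i.e.
  thickness = throughput / (60 * speed * width * density) * 1000
  thickness = 21017 / (60 * 27.8 * 2.1 * 2500) * 1000 = 2.4 mm

2.4 mm


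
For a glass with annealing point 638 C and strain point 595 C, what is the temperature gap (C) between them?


Gap = T_anneal - T_strain:
  gap = 638 - 595 = 43 C

43 C


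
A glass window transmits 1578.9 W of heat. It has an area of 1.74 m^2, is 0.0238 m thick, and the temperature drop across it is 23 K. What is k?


Fourier's law rearranged: k = Q * t / (A * dT)
  Numerator = 1578.9 * 0.0238 = 37.57782
  Denominator = 1.74 * 23 = 40.02
  k = 37.57782 / 40.02 = 0.939 W/mK

0.939 W/mK


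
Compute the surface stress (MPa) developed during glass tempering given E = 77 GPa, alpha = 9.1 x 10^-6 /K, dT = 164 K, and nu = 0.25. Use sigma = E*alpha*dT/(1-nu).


Tempering stress: sigma = E * alpha * dT / (1 - nu)
  E (MPa) = 77 * 1000 = 77000
  Numerator = 77000 * (9.1 x 10^-6) * 164 = 114.9148
  Denominator = 1 - 0.25 = 0.75
  sigma = 114.9148 / 0.75 = 153.2 MPa

153.2 MPa


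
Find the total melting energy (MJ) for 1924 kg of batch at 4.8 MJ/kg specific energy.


Total energy = mass * specific energy
  E = 1924 * 4.8 = 9235.2 MJ

9235.2 MJ


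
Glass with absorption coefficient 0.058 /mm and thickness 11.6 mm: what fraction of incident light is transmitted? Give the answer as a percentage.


Beer-Lambert law: T = exp(-alpha * thickness)
  exponent = -0.058 * 11.6 = -0.6728
  T = exp(-0.6728) = 0.5103
  Percentage = 0.5103 * 100 = 51.03%

51.03%


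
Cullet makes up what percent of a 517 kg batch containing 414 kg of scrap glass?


Cullet ratio = (cullet mass / total batch mass) * 100
  Ratio = 414 / 517 * 100 = 80.08%

80.08%


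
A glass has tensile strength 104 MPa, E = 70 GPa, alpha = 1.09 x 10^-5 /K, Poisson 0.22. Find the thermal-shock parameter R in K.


Thermal shock resistance: R = sigma * (1 - nu) / (E * alpha)
  Numerator = 104 * (1 - 0.22) = 81.12
  Denominator = 70 * 1000 * (1.09 x 10^-5) = 0.763
  R = 81.12 / 0.763 = 106.3 K

106.3 K


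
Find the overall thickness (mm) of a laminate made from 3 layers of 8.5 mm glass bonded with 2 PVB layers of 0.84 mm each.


Total thickness = glass contribution + PVB contribution
  Glass: 3 * 8.5 = 25.5 mm
  PVB: 2 * 0.84 = 1.68 mm
  Total = 25.5 + 1.68 = 27.18 mm

27.18 mm


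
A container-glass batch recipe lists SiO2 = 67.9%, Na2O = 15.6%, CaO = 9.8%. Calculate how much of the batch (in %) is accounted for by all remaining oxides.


Sum the three major oxides:
  SiO2 + Na2O + CaO = 67.9 + 15.6 + 9.8 = 93.3%
Subtract from 100%:
  Others = 100 - 93.3 = 6.7%

6.7%


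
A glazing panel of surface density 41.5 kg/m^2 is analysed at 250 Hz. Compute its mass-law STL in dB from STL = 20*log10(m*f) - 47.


Mass law: STL = 20 * log10(m * f) - 47
  m * f = 41.5 * 250 = 10375
  log10(10375) = 4.01599
  STL = 20 * 4.01599 - 47 = 80.3198 - 47 = 33.3 dB

33.3 dB


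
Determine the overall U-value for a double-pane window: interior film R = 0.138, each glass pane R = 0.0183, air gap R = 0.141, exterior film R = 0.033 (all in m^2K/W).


Total thermal resistance (series):
  R_total = R_in + R_glass + R_air + R_glass + R_out
  R_total = 0.138 + 0.0183 + 0.141 + 0.0183 + 0.033 = 0.3486 m^2K/W
U-value = 1 / R_total = 1 / 0.3486 = 2.869 W/m^2K

2.869 W/m^2K


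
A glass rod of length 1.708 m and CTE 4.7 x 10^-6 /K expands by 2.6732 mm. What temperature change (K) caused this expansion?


Rearrange dL = alpha * L0 * dT for dT:
  dT = dL / (alpha * L0)
  dL (m) = 2.6732 / 1000 = 0.0026732
  dT = 0.0026732 / ((4.7 x 10^-6) * 1.708) = 333.0 K

333.0 K


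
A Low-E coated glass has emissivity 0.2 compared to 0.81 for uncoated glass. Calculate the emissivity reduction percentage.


Percentage reduction = (1 - coated/uncoated) * 100
  Ratio = 0.2 / 0.81 = 0.2469
  Reduction = (1 - 0.2469) * 100 = 75.3%

75.3%


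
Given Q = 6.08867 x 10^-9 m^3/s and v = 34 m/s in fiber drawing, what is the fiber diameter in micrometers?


Cross-sectional area from continuity:
  A = Q / v = 6.08867 x 10^-9 / 34 = 1.790785 x 10^-10 m^2
Diameter from circular cross-section:
  d = sqrt(4A / pi) * 10^6 (m -> um)
  d = sqrt(4 * 1.790785 x 10^-10 / pi) * 10^6 = 15.1 um

15.1 um


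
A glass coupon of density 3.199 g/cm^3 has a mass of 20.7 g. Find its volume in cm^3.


Rearrange rho = m / V:
  V = m / rho
  V = 20.7 / 3.199 = 6.471 cm^3

6.471 cm^3


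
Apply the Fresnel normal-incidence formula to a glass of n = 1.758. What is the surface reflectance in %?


Fresnel reflectance at normal incidence:
  R = ((n - 1)/(n + 1))^2
  (n - 1)/(n + 1) = (1.758 - 1)/(1.758 + 1) = 0.274837
  R = 0.274837^2 = 0.0755354
  R(%) = 0.0755354 * 100 = 7.554%

7.554%


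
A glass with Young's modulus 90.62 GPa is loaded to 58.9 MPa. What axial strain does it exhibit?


Rearrange E = sigma / epsilon:
  epsilon = sigma / E
  E (MPa) = 90.62 * 1000 = 90620
  epsilon = 58.9 / 90620 = 0.00065

0.00065


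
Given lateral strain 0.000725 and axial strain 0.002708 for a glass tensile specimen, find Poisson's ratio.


Poisson's ratio: nu = lateral strain / axial strain
  nu = 0.000725 / 0.002708 = 0.2677

0.2677


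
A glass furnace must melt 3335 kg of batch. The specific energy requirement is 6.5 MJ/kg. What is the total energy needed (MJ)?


Total energy = mass * specific energy
  E = 3335 * 6.5 = 21677.5 MJ

21677.5 MJ


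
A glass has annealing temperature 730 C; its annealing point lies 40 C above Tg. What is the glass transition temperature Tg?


Rearrange T_anneal = Tg + offset for Tg:
  Tg = T_anneal - offset = 730 - 40 = 690 C

690 C


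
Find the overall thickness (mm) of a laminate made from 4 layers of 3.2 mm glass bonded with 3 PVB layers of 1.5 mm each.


Total thickness = glass contribution + PVB contribution
  Glass: 4 * 3.2 = 12.8 mm
  PVB: 3 * 1.5 = 4.5 mm
  Total = 12.8 + 4.5 = 17.3 mm

17.3 mm


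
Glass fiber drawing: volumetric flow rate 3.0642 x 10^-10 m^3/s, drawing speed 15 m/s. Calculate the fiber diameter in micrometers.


Cross-sectional area from continuity:
  A = Q / v = 3.0642 x 10^-10 / 15 = 2.0428 x 10^-11 m^2
Diameter from circular cross-section:
  d = sqrt(4A / pi) * 10^6 (m -> um)
  d = sqrt(4 * 2.0428 x 10^-11 / pi) * 10^6 = 5.1 um

5.1 um


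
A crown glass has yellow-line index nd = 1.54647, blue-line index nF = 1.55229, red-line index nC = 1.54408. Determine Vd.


Abbe number formula: Vd = (nd - 1) / (nF - nC)
  nd - 1 = 1.54647 - 1 = 0.54647
  nF - nC = 1.55229 - 1.54408 = 0.00821
  Vd = 0.54647 / 0.00821 = 66.56

66.56


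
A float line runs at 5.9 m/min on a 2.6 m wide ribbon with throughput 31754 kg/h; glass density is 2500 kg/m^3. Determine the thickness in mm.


Ribbon cross-section from mass balance:
  Volume rate = throughput / density = 31754 / 2500 = 12.7016 m^3/h
  thickness = volume rate / (speed * 60 * width), i.e.
  thickness = throughput / (60 * speed * width * density) * 1000
  thickness = 31754 / (60 * 5.9 * 2.6 * 2500) * 1000 = 13.8 mm

13.8 mm


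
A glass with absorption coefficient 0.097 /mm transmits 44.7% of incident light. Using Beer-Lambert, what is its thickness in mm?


Rearrange T = exp(-alpha * thickness):
  thickness = -ln(T) / alpha
  T = 44.7/100 = 0.447
  ln(T) = -0.8052
  -ln(T) = 0.8052
  thickness = 0.8052 / 0.097 = 8.3 mm

8.3 mm


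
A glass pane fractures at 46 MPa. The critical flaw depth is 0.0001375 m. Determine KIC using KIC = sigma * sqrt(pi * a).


Fracture toughness: KIC = sigma * sqrt(pi * a)
  pi * a = pi * 0.0001375 = 0.000431969
  sqrt(pi * a) = 0.020784
  KIC = 46 * 0.020784 = 0.956 MPa*sqrt(m)

0.956 MPa*sqrt(m)


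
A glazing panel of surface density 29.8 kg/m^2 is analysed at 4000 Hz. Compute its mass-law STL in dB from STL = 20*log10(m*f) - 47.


Mass law: STL = 20 * log10(m * f) - 47
  m * f = 29.8 * 4000 = 119200
  log10(119200) = 5.07628
  STL = 20 * 5.07628 - 47 = 101.5256 - 47 = 54.5 dB

54.5 dB


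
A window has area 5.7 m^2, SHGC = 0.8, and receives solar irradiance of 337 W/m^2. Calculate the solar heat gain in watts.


Solar heat gain: Q = Area * SHGC * Irradiance
  Q = 5.7 * 0.8 * 337 = 1536.7 W

1536.7 W


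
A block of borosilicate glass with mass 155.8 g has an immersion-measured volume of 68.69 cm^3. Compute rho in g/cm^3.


Use the definition of density:
  rho = mass / volume
  rho = 155.8 / 68.69 = 2.268 g/cm^3

2.268 g/cm^3


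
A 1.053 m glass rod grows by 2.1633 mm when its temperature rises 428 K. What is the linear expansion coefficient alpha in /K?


Rearrange dL = alpha * L0 * dT for alpha:
  alpha = dL / (L0 * dT)
  alpha = (2.1633 / 1000) / (1.053 * 428) = 0.0000048 /K = 4.8 x 10^-6 /K

4.8 x 10^-6 /K


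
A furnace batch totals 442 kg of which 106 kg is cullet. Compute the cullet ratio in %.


Cullet ratio = (cullet mass / total batch mass) * 100
  Ratio = 106 / 442 * 100 = 23.98%

23.98%


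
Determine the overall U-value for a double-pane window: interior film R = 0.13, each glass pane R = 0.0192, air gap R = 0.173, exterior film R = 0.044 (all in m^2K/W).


Total thermal resistance (series):
  R_total = R_in + R_glass + R_air + R_glass + R_out
  R_total = 0.13 + 0.0192 + 0.173 + 0.0192 + 0.044 = 0.3854 m^2K/W
U-value = 1 / R_total = 1 / 0.3854 = 2.595 W/m^2K

2.595 W/m^2K


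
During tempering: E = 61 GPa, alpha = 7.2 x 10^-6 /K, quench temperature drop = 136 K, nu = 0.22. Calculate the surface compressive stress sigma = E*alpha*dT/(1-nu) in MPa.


Tempering stress: sigma = E * alpha * dT / (1 - nu)
  E (MPa) = 61 * 1000 = 61000
  Numerator = 61000 * (7.2 x 10^-6) * 136 = 59.7312
  Denominator = 1 - 0.22 = 0.78
  sigma = 59.7312 / 0.78 = 76.6 MPa

76.6 MPa


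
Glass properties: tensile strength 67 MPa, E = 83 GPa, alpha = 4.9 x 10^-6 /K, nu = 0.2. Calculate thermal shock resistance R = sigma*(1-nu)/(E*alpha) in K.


Thermal shock resistance: R = sigma * (1 - nu) / (E * alpha)
  Numerator = 67 * (1 - 0.2) = 53.6
  Denominator = 83 * 1000 * (4.9 x 10^-6) = 0.4067
  R = 53.6 / 0.4067 = 131.8 K

131.8 K


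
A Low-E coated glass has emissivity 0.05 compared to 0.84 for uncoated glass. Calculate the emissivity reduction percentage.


Percentage reduction = (1 - coated/uncoated) * 100
  Ratio = 0.05 / 0.84 = 0.0595
  Reduction = (1 - 0.0595) * 100 = 94.0%

94.0%


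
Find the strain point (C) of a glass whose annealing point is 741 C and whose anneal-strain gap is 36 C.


Strain point = annealing point - difference:
  T_strain = 741 - 36 = 705 C

705 C


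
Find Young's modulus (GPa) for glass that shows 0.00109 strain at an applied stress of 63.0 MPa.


Young's modulus: E = stress / strain
  E = 63.0 MPa / 0.00109 = 57798.17 MPa
Convert to GPa: 57798.17 / 1000 = 57.8 GPa

57.8 GPa


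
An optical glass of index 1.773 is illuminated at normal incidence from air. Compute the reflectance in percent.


Fresnel reflectance at normal incidence:
  R = ((n - 1)/(n + 1))^2
  (n - 1)/(n + 1) = (1.773 - 1)/(1.773 + 1) = 0.278759
  R = 0.278759^2 = 0.0777066
  R(%) = 0.0777066 * 100 = 7.771%

7.771%


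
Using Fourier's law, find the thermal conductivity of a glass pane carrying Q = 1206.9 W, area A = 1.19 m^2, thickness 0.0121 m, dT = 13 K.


Fourier's law rearranged: k = Q * t / (A * dT)
  Numerator = 1206.9 * 0.0121 = 14.60349
  Denominator = 1.19 * 13 = 15.47
  k = 14.60349 / 15.47 = 0.944 W/mK

0.944 W/mK
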